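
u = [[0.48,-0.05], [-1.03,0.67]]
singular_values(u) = [1.3, 0.21]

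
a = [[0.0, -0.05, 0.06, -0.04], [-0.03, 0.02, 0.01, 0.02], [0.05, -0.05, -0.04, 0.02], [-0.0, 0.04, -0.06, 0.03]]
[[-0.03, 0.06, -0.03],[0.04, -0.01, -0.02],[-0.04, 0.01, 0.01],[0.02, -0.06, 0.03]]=a @[[-0.88, 0.17, 0.38], [0.19, -0.55, 0.3], [-0.08, 0.6, -0.41], [0.42, 0.04, -0.28]]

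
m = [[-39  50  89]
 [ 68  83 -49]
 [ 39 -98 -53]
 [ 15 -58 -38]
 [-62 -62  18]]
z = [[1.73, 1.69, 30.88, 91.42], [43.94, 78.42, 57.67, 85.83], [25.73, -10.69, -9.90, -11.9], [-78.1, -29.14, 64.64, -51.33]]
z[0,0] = 1.73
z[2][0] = 25.73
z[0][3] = 91.42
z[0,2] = 30.88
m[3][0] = 15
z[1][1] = 78.42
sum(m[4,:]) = -106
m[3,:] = [15, -58, -38]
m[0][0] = -39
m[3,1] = -58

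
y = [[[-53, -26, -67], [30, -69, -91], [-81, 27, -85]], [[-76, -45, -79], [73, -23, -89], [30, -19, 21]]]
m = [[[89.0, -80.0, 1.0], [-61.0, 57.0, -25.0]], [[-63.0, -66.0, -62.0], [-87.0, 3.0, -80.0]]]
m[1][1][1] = 3.0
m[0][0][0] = 89.0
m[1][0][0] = -63.0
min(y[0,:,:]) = -91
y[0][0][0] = -53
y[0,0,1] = -26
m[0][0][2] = 1.0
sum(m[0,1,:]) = -29.0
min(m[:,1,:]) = -87.0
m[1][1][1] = 3.0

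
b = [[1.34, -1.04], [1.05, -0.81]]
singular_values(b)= [2.15, 0.0]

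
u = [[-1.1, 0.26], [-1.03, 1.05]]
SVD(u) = [[-0.59, -0.81], [-0.81, 0.59]] @ diag([1.7873468279096787, 0.4963781993210518]) @ [[0.83, -0.56], [0.56, 0.83]]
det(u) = -0.89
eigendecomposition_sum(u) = [[-1.04, 0.13], [-0.53, 0.07]] + [[-0.06, 0.13], [-0.5, 0.98]]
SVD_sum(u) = [[-0.88,0.59], [-1.19,0.81]] + [[-0.22, -0.33], [0.16, 0.24]]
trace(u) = -0.05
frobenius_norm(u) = 1.85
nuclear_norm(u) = 2.28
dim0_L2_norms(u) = [1.51, 1.08]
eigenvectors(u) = [[-0.89,-0.13], [-0.45,-0.99]]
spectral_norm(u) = 1.79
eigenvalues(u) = [-0.97, 0.92]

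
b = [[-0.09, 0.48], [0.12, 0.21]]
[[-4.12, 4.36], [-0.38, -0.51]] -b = [[-4.03,3.88], [-0.5,-0.72]]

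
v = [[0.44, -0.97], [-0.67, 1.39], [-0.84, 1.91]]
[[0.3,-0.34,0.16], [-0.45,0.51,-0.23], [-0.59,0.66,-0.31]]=v@ [[0.23, -0.54, 0.03], [-0.21, 0.11, -0.15]]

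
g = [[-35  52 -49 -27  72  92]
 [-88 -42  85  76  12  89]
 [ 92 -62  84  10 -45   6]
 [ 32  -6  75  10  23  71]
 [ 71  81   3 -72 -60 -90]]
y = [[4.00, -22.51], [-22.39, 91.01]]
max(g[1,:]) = 89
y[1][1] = 91.01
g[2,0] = 92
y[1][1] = 91.01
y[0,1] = -22.51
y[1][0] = -22.39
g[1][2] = 85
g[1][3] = 76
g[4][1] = 81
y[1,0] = -22.39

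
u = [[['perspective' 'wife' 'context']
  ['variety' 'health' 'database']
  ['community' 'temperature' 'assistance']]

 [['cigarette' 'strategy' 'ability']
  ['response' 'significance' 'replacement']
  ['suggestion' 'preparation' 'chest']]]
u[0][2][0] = 'community'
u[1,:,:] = [['cigarette', 'strategy', 'ability'], ['response', 'significance', 'replacement'], ['suggestion', 'preparation', 'chest']]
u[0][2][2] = 'assistance'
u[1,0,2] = 'ability'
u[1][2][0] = 'suggestion'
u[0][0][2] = 'context'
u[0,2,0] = 'community'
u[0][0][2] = 'context'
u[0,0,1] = 'wife'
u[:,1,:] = [['variety', 'health', 'database'], ['response', 'significance', 'replacement']]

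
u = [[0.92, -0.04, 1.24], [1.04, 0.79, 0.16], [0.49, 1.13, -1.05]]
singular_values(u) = [1.87, 1.8, 0.0]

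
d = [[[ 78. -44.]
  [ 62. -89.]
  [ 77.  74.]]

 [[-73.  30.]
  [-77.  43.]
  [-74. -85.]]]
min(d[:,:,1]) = -89.0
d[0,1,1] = -89.0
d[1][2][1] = -85.0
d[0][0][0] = 78.0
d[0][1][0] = 62.0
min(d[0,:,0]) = 62.0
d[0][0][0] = 78.0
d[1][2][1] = -85.0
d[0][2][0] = 77.0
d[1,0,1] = 30.0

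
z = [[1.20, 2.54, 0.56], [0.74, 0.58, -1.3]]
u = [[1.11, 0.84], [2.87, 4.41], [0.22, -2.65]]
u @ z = [[1.95, 3.31, -0.47], [6.71, 9.85, -4.13], [-1.7, -0.98, 3.57]]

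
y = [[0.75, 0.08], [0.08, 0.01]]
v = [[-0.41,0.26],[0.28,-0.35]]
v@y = [[-0.29, -0.03], [0.18, 0.02]]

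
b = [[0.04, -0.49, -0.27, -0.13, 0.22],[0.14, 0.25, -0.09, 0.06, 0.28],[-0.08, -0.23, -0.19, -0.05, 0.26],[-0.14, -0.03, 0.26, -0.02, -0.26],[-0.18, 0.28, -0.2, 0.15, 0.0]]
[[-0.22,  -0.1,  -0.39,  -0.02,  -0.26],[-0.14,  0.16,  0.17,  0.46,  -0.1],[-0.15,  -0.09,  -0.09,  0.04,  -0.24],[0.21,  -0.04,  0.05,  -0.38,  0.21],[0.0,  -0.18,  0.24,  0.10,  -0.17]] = b@[[-0.21, 0.57, -0.5, 0.68, 0.19], [-0.11, 0.27, 0.47, 0.67, 0.27], [0.47, 0.44, 0.48, -0.40, 0.53], [0.61, -0.45, 0.77, -0.27, -0.69], [-0.27, 0.3, 0.43, 0.63, -0.36]]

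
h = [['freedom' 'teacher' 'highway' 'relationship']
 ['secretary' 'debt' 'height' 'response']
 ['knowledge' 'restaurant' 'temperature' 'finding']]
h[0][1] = 'teacher'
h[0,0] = 'freedom'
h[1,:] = ['secretary', 'debt', 'height', 'response']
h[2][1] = 'restaurant'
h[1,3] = 'response'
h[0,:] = ['freedom', 'teacher', 'highway', 'relationship']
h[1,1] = 'debt'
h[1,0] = 'secretary'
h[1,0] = 'secretary'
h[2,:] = ['knowledge', 'restaurant', 'temperature', 'finding']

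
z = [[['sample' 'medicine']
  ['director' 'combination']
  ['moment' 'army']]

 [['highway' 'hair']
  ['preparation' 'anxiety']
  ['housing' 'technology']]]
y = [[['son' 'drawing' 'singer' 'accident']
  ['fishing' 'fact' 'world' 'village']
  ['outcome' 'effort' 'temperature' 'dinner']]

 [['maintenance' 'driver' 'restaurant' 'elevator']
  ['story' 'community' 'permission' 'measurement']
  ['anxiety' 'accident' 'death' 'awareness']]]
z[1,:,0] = ['highway', 'preparation', 'housing']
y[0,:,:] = [['son', 'drawing', 'singer', 'accident'], ['fishing', 'fact', 'world', 'village'], ['outcome', 'effort', 'temperature', 'dinner']]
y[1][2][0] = 'anxiety'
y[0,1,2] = 'world'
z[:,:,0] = [['sample', 'director', 'moment'], ['highway', 'preparation', 'housing']]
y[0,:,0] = ['son', 'fishing', 'outcome']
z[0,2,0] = 'moment'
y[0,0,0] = 'son'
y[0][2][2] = 'temperature'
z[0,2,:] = ['moment', 'army']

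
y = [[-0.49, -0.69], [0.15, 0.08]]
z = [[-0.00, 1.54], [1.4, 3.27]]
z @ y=[[0.23, 0.12], [-0.2, -0.7]]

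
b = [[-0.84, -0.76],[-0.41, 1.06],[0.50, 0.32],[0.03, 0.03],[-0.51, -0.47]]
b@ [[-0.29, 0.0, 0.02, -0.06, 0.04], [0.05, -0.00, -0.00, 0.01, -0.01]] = [[0.21, 0.0, -0.02, 0.04, -0.03],[0.17, 0.00, -0.01, 0.04, -0.03],[-0.13, 0.00, 0.01, -0.03, 0.02],[-0.01, 0.00, 0.0, -0.00, 0.00],[0.12, 0.0, -0.01, 0.03, -0.02]]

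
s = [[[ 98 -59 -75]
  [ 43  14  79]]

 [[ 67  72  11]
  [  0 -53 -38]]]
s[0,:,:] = [[98, -59, -75], [43, 14, 79]]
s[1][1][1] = -53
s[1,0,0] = 67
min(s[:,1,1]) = -53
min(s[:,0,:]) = -75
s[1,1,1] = -53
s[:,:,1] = [[-59, 14], [72, -53]]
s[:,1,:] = [[43, 14, 79], [0, -53, -38]]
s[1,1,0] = 0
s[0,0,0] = 98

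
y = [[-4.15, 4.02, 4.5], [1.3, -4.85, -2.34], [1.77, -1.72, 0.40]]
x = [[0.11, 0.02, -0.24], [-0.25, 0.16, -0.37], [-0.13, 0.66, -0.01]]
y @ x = [[-2.05, 3.53, -0.54], [1.66, -2.29, 1.51], [0.57, 0.02, 0.21]]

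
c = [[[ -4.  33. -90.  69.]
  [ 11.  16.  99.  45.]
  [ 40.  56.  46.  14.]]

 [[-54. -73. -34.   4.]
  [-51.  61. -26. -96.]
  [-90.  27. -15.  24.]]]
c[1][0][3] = 4.0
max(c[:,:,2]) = 99.0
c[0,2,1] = 56.0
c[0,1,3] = 45.0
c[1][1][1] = 61.0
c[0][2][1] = 56.0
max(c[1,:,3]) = 24.0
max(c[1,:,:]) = 61.0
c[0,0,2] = -90.0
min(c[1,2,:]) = -90.0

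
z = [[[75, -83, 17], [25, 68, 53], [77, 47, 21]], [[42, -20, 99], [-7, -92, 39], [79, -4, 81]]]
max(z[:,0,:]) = 99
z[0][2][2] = 21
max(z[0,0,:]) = 75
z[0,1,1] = 68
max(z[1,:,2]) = 99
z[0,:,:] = [[75, -83, 17], [25, 68, 53], [77, 47, 21]]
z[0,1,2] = 53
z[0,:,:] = [[75, -83, 17], [25, 68, 53], [77, 47, 21]]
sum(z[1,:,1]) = -116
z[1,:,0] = [42, -7, 79]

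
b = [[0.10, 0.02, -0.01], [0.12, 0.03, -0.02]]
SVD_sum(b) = [[0.10, 0.02, -0.01],[0.12, 0.03, -0.02]] + [[0.00, -0.0, 0.00], [-0.0, 0.00, -0.0]]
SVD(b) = [[-0.63, -0.77], [-0.77, 0.63]] @ diag([0.1617448407022757, 0.00621341340934623]) @ [[-0.97, -0.22, 0.13], [-0.24, 0.56, -0.79]]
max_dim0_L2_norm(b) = 0.16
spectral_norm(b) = 0.16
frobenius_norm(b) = 0.16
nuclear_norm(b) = 0.17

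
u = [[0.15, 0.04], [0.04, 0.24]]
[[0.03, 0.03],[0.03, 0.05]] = u @ [[0.15, 0.12], [0.12, 0.19]]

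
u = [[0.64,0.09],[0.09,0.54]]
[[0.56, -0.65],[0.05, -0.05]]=u @[[0.88, -1.03],[-0.06, 0.08]]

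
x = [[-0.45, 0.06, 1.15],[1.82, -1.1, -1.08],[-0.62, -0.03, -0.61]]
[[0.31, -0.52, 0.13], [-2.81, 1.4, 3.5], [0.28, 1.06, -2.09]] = x @ [[-0.52,-0.92,2.35], [1.71,-2.11,-0.32], [-0.02,-0.70,1.05]]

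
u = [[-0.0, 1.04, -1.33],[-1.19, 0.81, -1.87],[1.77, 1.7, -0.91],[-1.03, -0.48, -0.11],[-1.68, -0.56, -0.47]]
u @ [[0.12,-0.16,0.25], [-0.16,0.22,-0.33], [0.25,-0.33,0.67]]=[[-0.5, 0.67, -1.23], [-0.74, 0.99, -1.82], [-0.29, 0.39, -0.73], [-0.07, 0.10, -0.17], [-0.23, 0.3, -0.55]]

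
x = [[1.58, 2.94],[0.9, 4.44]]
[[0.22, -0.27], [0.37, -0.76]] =x @ [[-0.03, 0.24], [0.09, -0.22]]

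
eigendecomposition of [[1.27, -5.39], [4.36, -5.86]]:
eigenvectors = [[(0.74+0j), 0.74-0.00j], [0.49-0.45j, (0.49+0.45j)]]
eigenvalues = [(-2.3+3.28j), (-2.3-3.28j)]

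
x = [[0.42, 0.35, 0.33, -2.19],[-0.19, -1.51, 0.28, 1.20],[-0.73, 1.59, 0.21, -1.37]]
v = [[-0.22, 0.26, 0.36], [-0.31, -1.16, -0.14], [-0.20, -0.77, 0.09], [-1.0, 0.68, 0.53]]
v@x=[[-0.4, 0.1, 0.08, 0.30], [0.19, 1.42, -0.46, -0.52], [-0.00, 1.24, -0.26, -0.61], [-0.94, -0.53, -0.03, 2.28]]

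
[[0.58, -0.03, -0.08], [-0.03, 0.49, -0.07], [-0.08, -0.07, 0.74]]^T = [[0.58, -0.03, -0.08], [-0.03, 0.49, -0.07], [-0.08, -0.07, 0.74]]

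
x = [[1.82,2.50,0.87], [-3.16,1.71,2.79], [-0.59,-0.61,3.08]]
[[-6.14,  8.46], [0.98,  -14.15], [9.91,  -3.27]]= x@[[0.1, 4.44], [-3.42, 0.21], [2.56, -0.17]]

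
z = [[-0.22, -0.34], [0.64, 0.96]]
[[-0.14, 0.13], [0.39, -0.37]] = z @ [[-0.18, 0.17], [0.53, -0.5]]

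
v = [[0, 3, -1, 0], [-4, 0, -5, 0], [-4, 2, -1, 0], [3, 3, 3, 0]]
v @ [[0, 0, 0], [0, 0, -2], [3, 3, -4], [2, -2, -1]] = [[-3, -3, -2], [-15, -15, 20], [-3, -3, 0], [9, 9, -18]]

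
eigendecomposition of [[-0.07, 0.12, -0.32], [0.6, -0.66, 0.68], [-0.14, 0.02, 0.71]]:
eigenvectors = [[0.18, -0.68, -0.30],[-0.98, -0.73, 0.3],[0.03, -0.11, 0.90]]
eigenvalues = [-0.79, 0.01, 0.76]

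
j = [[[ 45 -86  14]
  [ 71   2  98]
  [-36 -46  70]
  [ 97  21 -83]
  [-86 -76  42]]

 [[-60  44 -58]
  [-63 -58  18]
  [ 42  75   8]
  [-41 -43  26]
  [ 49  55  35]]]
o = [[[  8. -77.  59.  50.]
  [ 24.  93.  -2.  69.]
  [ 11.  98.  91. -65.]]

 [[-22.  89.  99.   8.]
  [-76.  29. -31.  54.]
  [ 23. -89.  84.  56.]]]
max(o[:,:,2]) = 99.0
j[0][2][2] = 70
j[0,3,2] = -83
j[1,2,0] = 42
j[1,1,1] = -58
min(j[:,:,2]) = -83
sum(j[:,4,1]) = -21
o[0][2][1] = 98.0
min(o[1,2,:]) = -89.0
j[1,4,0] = 49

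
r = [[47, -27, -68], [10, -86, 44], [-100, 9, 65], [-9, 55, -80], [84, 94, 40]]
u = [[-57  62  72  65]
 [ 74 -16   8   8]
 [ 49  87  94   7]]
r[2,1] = 9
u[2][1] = 87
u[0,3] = 65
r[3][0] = -9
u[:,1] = [62, -16, 87]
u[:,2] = [72, 8, 94]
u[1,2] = 8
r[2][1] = 9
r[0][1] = -27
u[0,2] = 72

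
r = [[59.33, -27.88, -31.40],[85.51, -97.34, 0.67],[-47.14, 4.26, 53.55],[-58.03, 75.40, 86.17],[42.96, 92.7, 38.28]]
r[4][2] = 38.28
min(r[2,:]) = -47.14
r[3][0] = -58.03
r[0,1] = -27.88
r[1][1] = -97.34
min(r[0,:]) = -31.4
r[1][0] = 85.51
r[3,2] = 86.17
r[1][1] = -97.34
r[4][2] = 38.28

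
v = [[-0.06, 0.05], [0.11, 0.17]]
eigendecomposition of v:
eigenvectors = [[-0.92, -0.19], [0.4, -0.98]]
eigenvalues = [-0.08, 0.19]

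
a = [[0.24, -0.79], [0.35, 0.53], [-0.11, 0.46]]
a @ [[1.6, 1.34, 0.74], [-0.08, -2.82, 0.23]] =[[0.45, 2.55, -0.00], [0.52, -1.03, 0.38], [-0.21, -1.44, 0.02]]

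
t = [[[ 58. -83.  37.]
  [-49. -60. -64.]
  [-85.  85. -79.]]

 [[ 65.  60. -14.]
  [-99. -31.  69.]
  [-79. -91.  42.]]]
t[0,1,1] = -60.0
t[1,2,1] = -91.0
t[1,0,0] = 65.0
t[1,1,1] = -31.0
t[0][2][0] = -85.0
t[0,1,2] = -64.0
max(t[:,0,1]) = 60.0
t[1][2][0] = -79.0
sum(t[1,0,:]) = 111.0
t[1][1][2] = 69.0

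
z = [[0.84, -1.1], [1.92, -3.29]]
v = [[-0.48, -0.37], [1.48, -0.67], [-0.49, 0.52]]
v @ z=[[-1.11, 1.75],[-0.04, 0.58],[0.59, -1.17]]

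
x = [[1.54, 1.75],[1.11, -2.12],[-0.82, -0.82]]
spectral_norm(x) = 2.91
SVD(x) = [[0.71, 0.54], [-0.62, 0.79], [-0.34, -0.30]] @ diag([2.9110667454846078, 2.0077575559149703]) @ [[0.23, 0.97], [0.97, -0.23]]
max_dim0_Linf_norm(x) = 2.12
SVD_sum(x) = [[0.48,  2.01], [-0.42,  -1.75], [-0.23,  -0.96]] + [[1.06, -0.26], [1.53, -0.37], [-0.59, 0.14]]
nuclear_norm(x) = 4.92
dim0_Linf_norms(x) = [1.54, 2.12]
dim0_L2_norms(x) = [2.07, 2.87]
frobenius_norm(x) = 3.54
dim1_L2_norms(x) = [2.33, 2.39, 1.16]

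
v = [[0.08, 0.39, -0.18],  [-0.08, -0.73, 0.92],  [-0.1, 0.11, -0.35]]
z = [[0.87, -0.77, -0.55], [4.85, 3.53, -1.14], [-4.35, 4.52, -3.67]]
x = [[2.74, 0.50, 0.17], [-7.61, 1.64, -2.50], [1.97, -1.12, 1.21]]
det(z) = -44.81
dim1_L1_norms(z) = [2.19, 9.52, 12.54]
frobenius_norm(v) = 1.31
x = v @ z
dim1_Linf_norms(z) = [0.87, 4.85, 4.52]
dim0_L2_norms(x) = [8.32, 2.05, 2.78]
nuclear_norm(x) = 10.44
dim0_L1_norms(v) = [0.26, 1.23, 1.45]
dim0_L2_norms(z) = [6.57, 5.79, 3.88]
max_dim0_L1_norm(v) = 1.45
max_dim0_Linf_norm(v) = 0.92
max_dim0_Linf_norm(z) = 4.85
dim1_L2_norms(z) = [1.29, 6.11, 7.27]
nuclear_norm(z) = 14.42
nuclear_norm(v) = 1.60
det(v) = -0.02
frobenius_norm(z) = 9.58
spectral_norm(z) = 7.31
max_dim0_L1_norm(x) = 12.32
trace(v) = -1.00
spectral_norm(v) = 1.28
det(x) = 0.81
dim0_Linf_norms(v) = [0.1, 0.73, 0.92]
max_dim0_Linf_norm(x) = 7.61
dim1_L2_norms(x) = [2.79, 8.18, 2.57]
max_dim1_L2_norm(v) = 1.18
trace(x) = 5.59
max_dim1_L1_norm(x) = 11.75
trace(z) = 0.73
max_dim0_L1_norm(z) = 10.07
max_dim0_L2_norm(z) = 6.57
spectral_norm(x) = 8.89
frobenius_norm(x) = 9.01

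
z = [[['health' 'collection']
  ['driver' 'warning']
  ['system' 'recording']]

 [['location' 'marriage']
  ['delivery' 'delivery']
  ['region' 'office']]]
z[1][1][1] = 'delivery'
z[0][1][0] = 'driver'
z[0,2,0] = 'system'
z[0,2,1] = 'recording'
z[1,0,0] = 'location'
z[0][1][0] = 'driver'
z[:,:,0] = [['health', 'driver', 'system'], ['location', 'delivery', 'region']]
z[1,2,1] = 'office'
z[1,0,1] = 'marriage'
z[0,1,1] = 'warning'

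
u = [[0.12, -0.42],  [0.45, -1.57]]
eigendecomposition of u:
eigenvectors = [[0.96, 0.26], [0.28, 0.97]]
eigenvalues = [-0.0, -1.45]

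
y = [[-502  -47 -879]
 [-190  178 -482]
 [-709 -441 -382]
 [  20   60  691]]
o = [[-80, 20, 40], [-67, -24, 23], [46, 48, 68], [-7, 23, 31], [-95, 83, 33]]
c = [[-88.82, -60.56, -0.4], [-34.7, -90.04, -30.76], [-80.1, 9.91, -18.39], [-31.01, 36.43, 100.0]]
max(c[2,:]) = 9.91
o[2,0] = 46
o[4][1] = 83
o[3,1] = 23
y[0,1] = -47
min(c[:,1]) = -90.04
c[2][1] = 9.91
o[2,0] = 46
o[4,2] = 33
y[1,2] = -482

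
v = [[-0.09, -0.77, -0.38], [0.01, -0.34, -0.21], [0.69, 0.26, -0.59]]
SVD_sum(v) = [[-0.36, -0.59, 0.03], [-0.14, -0.24, 0.01], [0.32, 0.52, -0.03]] + [[0.27,-0.19,-0.41], [0.15,-0.1,-0.23], [0.37,-0.26,-0.56]] + [[-0.00,0.00,-0.0], [0.0,-0.0,0.00], [-0.00,0.0,-0.00]]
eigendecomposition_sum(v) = [[-0.04+0.26j, (-0.39+0.14j), -0.19-0.19j],[0.00+0.12j, (-0.17+0.1j), (-0.11-0.07j)],[(0.35+0.1j), 0.13+0.55j, -0.29+0.23j]] + [[(-0.04-0.26j), (-0.39-0.14j), -0.19+0.19j], [-0.12j, (-0.17-0.1j), -0.11+0.07j], [(0.35-0.1j), 0.13-0.55j, (-0.29-0.23j)]] + [[-0.00-0.00j,(0.01+0j),(-0-0j)], [0.00+0.00j,-0.01-0.00j,0.00+0.00j], [-0.00-0.00j,(0.01+0j),-0.00-0.00j]]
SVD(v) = [[-0.72, -0.56, 0.42], [-0.29, -0.31, -0.91], [0.63, -0.77, 0.06]] @ diag([0.9569263946509422, 0.9387471205671296, 0.0067615713611370665]) @ [[0.52, 0.85, -0.04], [-0.52, 0.35, 0.78], [-0.68, 0.38, -0.63]]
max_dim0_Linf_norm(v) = 0.77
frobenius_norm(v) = 1.34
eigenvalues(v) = [(-0.5+0.59j), (-0.5-0.59j), (-0.01+0j)]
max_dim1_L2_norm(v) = 0.94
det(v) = -0.01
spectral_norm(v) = 0.96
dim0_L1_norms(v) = [0.79, 1.37, 1.18]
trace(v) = -1.02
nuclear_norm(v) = 1.90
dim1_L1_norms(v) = [1.24, 0.56, 1.54]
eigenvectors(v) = [[(-0.07-0.56j), -0.07+0.56j, 0.67+0.00j], [(-0.08-0.25j), -0.08+0.25j, (-0.38+0j)], [-0.78+0.00j, -0.78-0.00j, (0.63+0j)]]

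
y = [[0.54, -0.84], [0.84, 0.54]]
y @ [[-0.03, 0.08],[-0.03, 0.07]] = [[0.01, -0.02], [-0.04, 0.10]]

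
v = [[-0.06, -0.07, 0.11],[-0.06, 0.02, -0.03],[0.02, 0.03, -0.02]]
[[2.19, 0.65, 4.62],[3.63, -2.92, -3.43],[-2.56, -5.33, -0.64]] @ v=[[-0.08, -0.0, 0.13], [-0.11, -0.42, 0.56], [0.46, 0.05, -0.11]]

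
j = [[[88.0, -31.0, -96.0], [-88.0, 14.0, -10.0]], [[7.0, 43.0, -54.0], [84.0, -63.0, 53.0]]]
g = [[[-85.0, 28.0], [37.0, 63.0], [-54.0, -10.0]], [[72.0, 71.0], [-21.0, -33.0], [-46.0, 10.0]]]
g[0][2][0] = -54.0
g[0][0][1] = 28.0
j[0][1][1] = 14.0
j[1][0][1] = 43.0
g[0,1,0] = 37.0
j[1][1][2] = 53.0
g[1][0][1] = 71.0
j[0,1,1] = 14.0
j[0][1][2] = -10.0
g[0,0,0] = -85.0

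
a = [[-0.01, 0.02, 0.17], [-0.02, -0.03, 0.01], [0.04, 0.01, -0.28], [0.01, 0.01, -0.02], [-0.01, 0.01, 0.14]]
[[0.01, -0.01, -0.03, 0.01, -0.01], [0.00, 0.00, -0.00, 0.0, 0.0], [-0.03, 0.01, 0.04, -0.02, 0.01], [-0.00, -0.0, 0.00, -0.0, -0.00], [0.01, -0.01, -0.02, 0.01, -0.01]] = a @ [[-0.11, -0.14, 0.04, -0.02, -0.08], [-0.01, -0.07, -0.04, 0.02, -0.05], [0.08, -0.05, -0.15, 0.06, -0.05]]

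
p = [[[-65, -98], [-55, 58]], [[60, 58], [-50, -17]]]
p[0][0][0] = -65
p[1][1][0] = -50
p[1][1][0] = -50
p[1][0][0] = 60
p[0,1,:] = [-55, 58]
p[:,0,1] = [-98, 58]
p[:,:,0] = [[-65, -55], [60, -50]]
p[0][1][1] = 58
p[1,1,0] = -50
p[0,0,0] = -65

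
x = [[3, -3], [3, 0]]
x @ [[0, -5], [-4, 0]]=[[12, -15], [0, -15]]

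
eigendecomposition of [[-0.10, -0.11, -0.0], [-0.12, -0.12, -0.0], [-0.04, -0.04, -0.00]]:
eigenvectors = [[0.00, -0.64, -0.7], [0.00, -0.73, 0.67], [1.00, -0.24, 0.22]]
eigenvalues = [-0.0, -0.23, 0.01]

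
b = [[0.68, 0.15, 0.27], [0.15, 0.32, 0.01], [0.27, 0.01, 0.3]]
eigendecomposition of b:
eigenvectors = [[0.87, 0.49, 0.05],[0.25, -0.36, -0.90],[0.43, -0.79, 0.44]]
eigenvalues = [0.86, 0.14, 0.31]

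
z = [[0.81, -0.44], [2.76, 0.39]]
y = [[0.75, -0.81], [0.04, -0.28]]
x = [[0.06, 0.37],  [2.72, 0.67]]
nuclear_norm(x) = 3.15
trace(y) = 0.47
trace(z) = 1.20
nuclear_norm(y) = 1.29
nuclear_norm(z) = 3.42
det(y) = -0.18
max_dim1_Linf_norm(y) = 0.81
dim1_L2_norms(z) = [0.92, 2.79]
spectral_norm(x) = 2.81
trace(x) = 0.73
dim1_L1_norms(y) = [1.56, 0.32]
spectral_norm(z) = 2.89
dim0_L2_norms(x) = [2.72, 0.77]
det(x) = -0.97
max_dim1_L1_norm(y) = 1.56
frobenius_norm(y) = 1.14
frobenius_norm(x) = 2.83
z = x + y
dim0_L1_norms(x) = [2.78, 1.04]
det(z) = 1.53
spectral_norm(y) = 1.13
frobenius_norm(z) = 2.94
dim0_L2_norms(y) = [0.75, 0.86]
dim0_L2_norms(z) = [2.88, 0.59]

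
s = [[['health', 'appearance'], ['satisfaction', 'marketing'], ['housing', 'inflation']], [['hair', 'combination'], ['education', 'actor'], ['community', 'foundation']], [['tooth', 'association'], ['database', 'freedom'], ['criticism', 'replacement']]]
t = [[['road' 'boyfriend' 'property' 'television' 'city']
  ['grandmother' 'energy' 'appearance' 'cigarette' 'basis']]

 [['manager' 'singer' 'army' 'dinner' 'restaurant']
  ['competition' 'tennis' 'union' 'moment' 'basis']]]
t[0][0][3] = 'television'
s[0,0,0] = 'health'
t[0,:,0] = ['road', 'grandmother']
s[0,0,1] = 'appearance'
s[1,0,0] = 'hair'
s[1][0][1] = 'combination'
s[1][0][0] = 'hair'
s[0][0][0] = 'health'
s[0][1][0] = 'satisfaction'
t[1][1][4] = 'basis'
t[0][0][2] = 'property'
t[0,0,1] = 'boyfriend'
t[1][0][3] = 'dinner'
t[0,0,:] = ['road', 'boyfriend', 'property', 'television', 'city']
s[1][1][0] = 'education'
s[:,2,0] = ['housing', 'community', 'criticism']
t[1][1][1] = 'tennis'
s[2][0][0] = 'tooth'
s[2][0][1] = 'association'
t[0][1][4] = 'basis'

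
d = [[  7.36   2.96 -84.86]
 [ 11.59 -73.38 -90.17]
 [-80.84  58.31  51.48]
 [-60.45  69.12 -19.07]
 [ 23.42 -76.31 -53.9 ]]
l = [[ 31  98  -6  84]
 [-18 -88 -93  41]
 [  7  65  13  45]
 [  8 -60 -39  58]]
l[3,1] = -60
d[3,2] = -19.07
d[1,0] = 11.59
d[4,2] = -53.9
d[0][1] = 2.96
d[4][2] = -53.9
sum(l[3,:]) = -33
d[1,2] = -90.17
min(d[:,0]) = -80.84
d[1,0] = 11.59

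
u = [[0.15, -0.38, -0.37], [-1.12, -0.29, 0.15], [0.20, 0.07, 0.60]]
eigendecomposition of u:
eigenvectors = [[0.36+0.00j, 0.58+0.07j, 0.58-0.07j], [(0.93+0j), -0.72+0.00j, (-0.72-0j)], [(-0.1+0j), 0.07-0.36j, (0.07+0.36j)]]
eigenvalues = [(-0.74+0j), (0.6+0.18j), (0.6-0.18j)]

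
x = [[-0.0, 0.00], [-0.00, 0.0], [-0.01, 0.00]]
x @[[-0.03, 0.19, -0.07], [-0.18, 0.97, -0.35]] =[[0.0, 0.00, 0.0], [0.0, 0.0, 0.0], [0.0, -0.00, 0.00]]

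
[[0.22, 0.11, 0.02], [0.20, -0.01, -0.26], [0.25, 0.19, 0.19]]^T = [[0.22, 0.20, 0.25], [0.11, -0.01, 0.19], [0.02, -0.26, 0.19]]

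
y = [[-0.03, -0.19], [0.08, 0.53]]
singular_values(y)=[0.57, 0.0]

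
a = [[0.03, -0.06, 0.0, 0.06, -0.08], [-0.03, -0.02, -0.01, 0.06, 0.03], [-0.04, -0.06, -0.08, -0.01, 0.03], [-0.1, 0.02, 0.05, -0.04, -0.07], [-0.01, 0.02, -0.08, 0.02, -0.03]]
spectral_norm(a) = 0.15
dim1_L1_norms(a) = [0.23, 0.15, 0.22, 0.28, 0.16]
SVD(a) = [[0.19, 0.93, 0.24, -0.10, -0.20], [0.24, 0.09, -0.16, -0.61, 0.73], [0.44, -0.04, -0.72, -0.23, -0.49], [-0.81, 0.29, -0.51, -0.09, 0.04], [0.26, 0.22, -0.39, 0.74, 0.43]] @ diag([0.14944366006448606, 0.12189763982643903, 0.11824582687396812, 0.07663170704723711, 0.05960758150765787]) @ [[0.39, -0.36, -0.66, 0.39, 0.36], [-0.04, -0.37, -0.01, 0.44, -0.82], [0.8, 0.12, 0.55, 0.2, 0.01], [0.34, 0.59, -0.52, -0.29, -0.43], [-0.28, 0.62, 0.0, 0.73, 0.13]]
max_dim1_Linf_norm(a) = 0.1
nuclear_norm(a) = 0.53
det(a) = 0.00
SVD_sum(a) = [[0.01,-0.01,-0.02,0.01,0.01], [0.01,-0.01,-0.02,0.01,0.01], [0.03,-0.02,-0.04,0.03,0.02], [-0.05,0.04,0.08,-0.05,-0.04], [0.02,-0.01,-0.03,0.02,0.01]] + [[-0.00, -0.04, -0.0, 0.05, -0.09],[-0.00, -0.0, -0.00, 0.00, -0.01],[0.0, 0.00, 0.00, -0.00, 0.0],[-0.00, -0.01, -0.00, 0.02, -0.03],[-0.00, -0.01, -0.0, 0.01, -0.02]] + [[0.02, 0.00, 0.02, 0.01, 0.00], [-0.02, -0.0, -0.01, -0.00, -0.00], [-0.07, -0.01, -0.05, -0.02, -0.0], [-0.05, -0.01, -0.03, -0.01, -0.0], [-0.04, -0.01, -0.02, -0.01, -0.0]] + [[-0.00, -0.00, 0.00, 0.00, 0.00], [-0.02, -0.03, 0.02, 0.01, 0.02], [-0.01, -0.01, 0.01, 0.01, 0.01], [-0.00, -0.00, 0.0, 0.00, 0.00], [0.02, 0.03, -0.03, -0.02, -0.02]] + [[0.00, -0.01, -0.0, -0.01, -0.00], [-0.01, 0.03, 0.0, 0.03, 0.01], [0.01, -0.02, -0.00, -0.02, -0.0], [-0.00, 0.0, 0.0, 0.00, 0.0], [-0.01, 0.02, 0.00, 0.02, 0.0]]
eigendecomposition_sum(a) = [[(0.03-0j), (-0.03-0j), (0.01-0j), (-0.01+0j), -0.02-0.00j], [(-0.03+0j), 0.03+0.00j, -0.01+0.00j, 0.01-0.00j, 0.02+0.00j], [-0j, (-0-0j), -0j, (-0+0j), (-0-0j)], [(-0.02+0j), (0.02+0j), (-0.01+0j), 0.00-0.00j, (0.02+0j)], [(-0.01+0j), 0.01+0.00j, (-0.01+0j), -0j, (0.01+0j)]] + [[0.00+0.03j, 0.00+0.01j, (0.02-0.03j), 0.02+0.01j, (-0.03+0.01j)], [-0.00+0.02j, -0.00+0.01j, 0.01-0.01j, (0.01+0.01j), (-0.02-0j)], [(-0.01-0.01j), -0.01-0.01j, -0.00+0.02j, (-0.02+0j), 0.02-0.01j], [(-0.03+0.01j), (-0.02+0.01j), (0.04+0.02j), (-0.01+0.03j), -0.01-0.04j], [(0.01+0j), (0.01+0j), -0.01-0.01j, 0.01-0.01j, -0.00+0.02j]] + [[-0.03j, 0.00-0.01j, 0.02+0.03j, (0.02-0.01j), (-0.03-0.01j)], [-0.00-0.02j, -0.00-0.01j, (0.01+0.01j), (0.01-0.01j), -0.02+0.00j], [-0.01+0.01j, -0.01+0.01j, -0.00-0.02j, -0.02-0.00j, 0.02+0.01j], [(-0.03-0.01j), -0.02-0.01j, 0.04-0.02j, -0.01-0.03j, -0.01+0.04j], [(0.01-0j), 0.01-0.00j, -0.01+0.01j, (0.01+0.01j), (-0-0.02j)]] + [[(-0+0j), (-0.02-0.01j), -0.02+0.00j, 0.01+0.01j, 0.00+0.02j], [0.01j, (-0.02+0.01j), -0.01+0.02j, (0.02-0j), 0.02+0.01j], [-0.01+0.01j, -0.02-0.03j, -0.04-0.00j, (0.01+0.02j), -0.00+0.04j], [(-0.01-0.01j), 0.02-0.02j, -0.01-0.03j, -0.01+0.01j, (-0.03+0.01j)], [(-0.01-0j), -0.00-0.03j, (-0.03-0.02j), 0.02j, (-0.02+0.03j)]] + [[(-0-0j), -0.02+0.01j, -0.02-0.00j, 0.01-0.01j, 0.00-0.02j], [0.00-0.01j, (-0.02-0.01j), (-0.01-0.02j), 0.02+0.00j, 0.02-0.01j], [-0.01-0.01j, -0.02+0.03j, (-0.04+0j), (0.01-0.02j), (-0-0.04j)], [-0.01+0.01j, (0.02+0.02j), -0.01+0.03j, -0.01-0.01j, -0.03-0.01j], [-0.01+0.00j, -0.00+0.03j, (-0.03+0.02j), 0.00-0.02j, (-0.02-0.03j)]]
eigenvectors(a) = [[-0.63+0.00j, (0.04-0.52j), 0.04+0.52j, 0.30-0.07j, (0.3+0.07j)], [0.57+0.00j, (0.12-0.29j), 0.12+0.29j, (0.16-0.35j), (0.16+0.35j)], [(-0.03+0j), 0.13+0.31j, 0.13-0.31j, (0.56+0j), (0.56-0j)], [0.45+0.00j, 0.67+0.00j, (0.67-0j), (0.12+0.42j), (0.12-0.42j)], [(0.28+0j), (-0.23-0.1j), -0.23+0.10j, (0.42+0.27j), 0.42-0.27j]]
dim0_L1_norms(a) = [0.21, 0.18, 0.22, 0.19, 0.24]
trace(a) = -0.14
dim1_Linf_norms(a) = [0.08, 0.06, 0.08, 0.1, 0.08]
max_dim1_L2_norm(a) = 0.14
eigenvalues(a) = [(0.08+0j), (-0.01+0.1j), (-0.01-0.1j), (-0.1+0.05j), (-0.1-0.05j)]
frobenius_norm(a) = 0.25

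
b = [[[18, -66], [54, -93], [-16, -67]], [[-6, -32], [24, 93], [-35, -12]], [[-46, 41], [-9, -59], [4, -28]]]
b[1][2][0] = -35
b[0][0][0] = 18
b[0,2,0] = -16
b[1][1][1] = 93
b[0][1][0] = 54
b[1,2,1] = -12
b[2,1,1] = -59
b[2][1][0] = -9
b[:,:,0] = [[18, 54, -16], [-6, 24, -35], [-46, -9, 4]]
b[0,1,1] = -93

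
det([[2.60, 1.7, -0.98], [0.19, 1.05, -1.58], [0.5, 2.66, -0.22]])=9.074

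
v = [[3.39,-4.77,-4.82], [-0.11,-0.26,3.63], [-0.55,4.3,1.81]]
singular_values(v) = [8.94, 3.26, 1.47]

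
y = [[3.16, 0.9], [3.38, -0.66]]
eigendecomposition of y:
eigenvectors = [[0.80, -0.2], [0.6, 0.98]]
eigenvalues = [3.84, -1.34]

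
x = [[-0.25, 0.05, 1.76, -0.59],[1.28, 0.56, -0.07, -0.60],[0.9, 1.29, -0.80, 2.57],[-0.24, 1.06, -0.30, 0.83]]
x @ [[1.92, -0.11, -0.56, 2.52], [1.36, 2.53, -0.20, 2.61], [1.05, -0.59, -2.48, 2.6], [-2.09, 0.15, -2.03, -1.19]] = [[2.67,-0.97,-3.04,4.78], [4.4,1.23,0.56,5.22], [-2.73,4.02,-4.00,0.50], [-1.07,3.01,-1.02,0.39]]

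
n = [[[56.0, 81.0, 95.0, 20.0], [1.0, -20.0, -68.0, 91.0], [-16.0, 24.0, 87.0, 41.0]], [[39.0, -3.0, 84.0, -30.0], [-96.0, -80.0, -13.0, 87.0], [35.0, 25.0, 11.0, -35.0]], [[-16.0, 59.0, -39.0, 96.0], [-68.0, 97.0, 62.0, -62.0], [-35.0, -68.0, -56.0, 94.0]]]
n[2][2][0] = -35.0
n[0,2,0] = -16.0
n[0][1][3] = 91.0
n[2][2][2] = -56.0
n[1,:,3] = [-30.0, 87.0, -35.0]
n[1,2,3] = -35.0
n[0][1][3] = 91.0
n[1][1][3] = 87.0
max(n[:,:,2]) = 95.0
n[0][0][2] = 95.0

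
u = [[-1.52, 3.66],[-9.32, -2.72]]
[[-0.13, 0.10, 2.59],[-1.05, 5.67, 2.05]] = u@[[0.11, -0.55, -0.38], [0.01, -0.20, 0.55]]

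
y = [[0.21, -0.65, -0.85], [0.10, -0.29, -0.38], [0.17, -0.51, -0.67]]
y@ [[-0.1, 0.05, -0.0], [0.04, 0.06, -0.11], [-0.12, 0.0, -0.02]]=[[0.05,-0.03,0.09], [0.02,-0.01,0.04], [0.04,-0.02,0.07]]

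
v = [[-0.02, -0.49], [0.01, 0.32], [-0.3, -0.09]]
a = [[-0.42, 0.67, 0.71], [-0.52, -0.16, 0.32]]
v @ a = [[0.26,0.06,-0.17],[-0.17,-0.04,0.11],[0.17,-0.19,-0.24]]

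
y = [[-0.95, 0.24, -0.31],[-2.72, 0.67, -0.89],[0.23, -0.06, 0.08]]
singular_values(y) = [3.12, 0.01, 0.0]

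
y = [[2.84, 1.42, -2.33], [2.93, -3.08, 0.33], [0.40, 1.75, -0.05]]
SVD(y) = [[-0.48, 0.83, -0.29], [-0.87, -0.40, 0.28], [0.11, 0.39, 0.92]] @ diag([4.52286824690216, 3.962269363116241, 0.871885494359556]) @ [[-0.85, 0.49, 0.18], [0.33, 0.78, -0.53], [0.40, 0.39, 0.83]]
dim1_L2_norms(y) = [3.94, 4.26, 1.8]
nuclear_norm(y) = 9.36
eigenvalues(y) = [-4.18, 2.17, 1.72]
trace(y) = -0.29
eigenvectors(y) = [[-0.30, 0.75, 0.67], [0.89, 0.45, 0.45], [-0.35, 0.49, 0.59]]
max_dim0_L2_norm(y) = 4.1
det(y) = -15.62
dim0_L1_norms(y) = [6.17, 6.25, 2.71]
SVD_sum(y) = [[1.84, -1.05, -0.39], [3.37, -1.92, -0.71], [-0.43, 0.24, 0.09]] + [[1.10,2.57,-1.73], [-0.54,-1.25,0.84], [0.51,1.19,-0.80]] + [[-0.1, -0.10, -0.21], [0.10, 0.09, 0.20], [0.32, 0.31, 0.66]]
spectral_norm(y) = 4.52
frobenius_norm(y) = 6.08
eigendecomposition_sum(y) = [[-0.44, 1.11, -0.34], [1.34, -3.34, 1.02], [-0.52, 1.31, -0.4]] + [[8.39, -0.70, -8.9], [5.02, -0.42, -5.33], [5.47, -0.45, -5.8]] + [[-5.11, 1.01, 6.91], [-3.43, 0.68, 4.64], [-4.54, 0.9, 6.15]]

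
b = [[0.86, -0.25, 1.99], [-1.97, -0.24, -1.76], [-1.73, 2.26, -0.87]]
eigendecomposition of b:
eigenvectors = [[(0.14+0.48j), (0.14-0.48j), -0.66+0.00j], [(-0.27-0.43j), -0.27+0.43j, -0.52+0.00j], [(-0.7+0j), (-0.7-0j), (0.53+0j)]]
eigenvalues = [(0.34+2.59j), (0.34-2.59j), (-0.94+0j)]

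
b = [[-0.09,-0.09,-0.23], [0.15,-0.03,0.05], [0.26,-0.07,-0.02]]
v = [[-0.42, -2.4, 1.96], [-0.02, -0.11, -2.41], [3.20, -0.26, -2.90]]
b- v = [[0.33, 2.31, -2.19], [0.17, 0.08, 2.46], [-2.94, 0.19, 2.88]]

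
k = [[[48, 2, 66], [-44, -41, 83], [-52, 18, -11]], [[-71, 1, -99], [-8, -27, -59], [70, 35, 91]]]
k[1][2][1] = 35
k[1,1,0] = -8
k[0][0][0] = 48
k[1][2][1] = 35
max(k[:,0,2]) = 66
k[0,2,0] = -52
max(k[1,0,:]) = 1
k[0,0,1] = 2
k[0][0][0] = 48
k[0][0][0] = 48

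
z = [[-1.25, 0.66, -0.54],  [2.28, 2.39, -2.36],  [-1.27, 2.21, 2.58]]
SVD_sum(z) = [[-0.15, -0.04, 0.18], [2.22, 0.62, -2.80], [-1.47, -0.41, 1.85]] + [[0.0, 0.5, 0.11],  [0.01, 1.78, 0.40],  [0.02, 2.65, 0.60]] + [[-1.11, 0.2, -0.84], [0.05, -0.01, 0.03], [0.18, -0.03, 0.14]]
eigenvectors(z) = [[(0.88+0j),(0.13+0.02j),0.13-0.02j], [-0.26+0.00j,0.74+0.00j,0.74-0.00j], [(0.4+0j),(0.03-0.66j),(0.03+0.66j)]]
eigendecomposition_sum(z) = [[(-1.59+0j), 0.28-0.00j, -0.05+0.00j], [(0.47-0j), (-0.08+0j), 0.01-0.00j], [(-0.72+0j), (0.13-0j), (-0.02+0j)]] + [[(0.17-0.04j), (0.19+0.23j), (-0.25+0.23j)], [0.90-0.34j, 1.24+1.10j, -1.19+1.49j], [(-0.28-0.83j), (1.04-1.08j), 1.30+1.13j]] + [[0.17+0.04j, 0.19-0.23j, -0.25-0.23j], [(0.9+0.34j), 1.24-1.10j, -1.19-1.49j], [(-0.28+0.83j), (1.04+1.08j), (1.3-1.13j)]]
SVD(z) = [[0.05,0.16,-0.99], [-0.83,0.55,0.04], [0.55,0.82,0.16]] @ diag([4.350255088681892, 3.3131860487781855, 1.4217168739164987]) @ [[-0.61,-0.17,0.77], [0.01,0.98,0.22], [0.79,-0.14,0.6]]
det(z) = -20.49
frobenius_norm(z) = 5.65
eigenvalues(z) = [(-1.69+0j), (2.71+2.19j), (2.71-2.19j)]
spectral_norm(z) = 4.35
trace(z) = 3.72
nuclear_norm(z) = 9.09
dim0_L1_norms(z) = [4.8, 5.26, 5.48]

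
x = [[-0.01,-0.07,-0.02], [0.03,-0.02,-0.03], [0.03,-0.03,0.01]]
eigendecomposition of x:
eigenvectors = [[0.78+0.00j,0.78-0.00j,(0.23+0j)], [0.17-0.47j,(0.17+0.47j),-0.39+0.00j], [(0.02-0.37j),0.02+0.37j,0.89+0.00j]]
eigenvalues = [(-0.03+0.05j), (-0.03-0.05j), (0.03+0j)]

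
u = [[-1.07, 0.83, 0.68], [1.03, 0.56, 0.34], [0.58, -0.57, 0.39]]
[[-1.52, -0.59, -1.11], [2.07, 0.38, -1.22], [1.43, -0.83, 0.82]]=u @ [[1.82, 0.35, -0.27], [-0.13, 0.87, -1.7], [0.78, -1.38, 0.02]]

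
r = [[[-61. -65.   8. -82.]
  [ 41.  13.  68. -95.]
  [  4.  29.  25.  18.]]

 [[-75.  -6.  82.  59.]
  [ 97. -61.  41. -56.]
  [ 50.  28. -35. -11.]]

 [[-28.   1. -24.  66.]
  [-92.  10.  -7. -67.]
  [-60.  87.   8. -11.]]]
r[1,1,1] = -61.0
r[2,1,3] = -67.0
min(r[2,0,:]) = -28.0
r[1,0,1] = -6.0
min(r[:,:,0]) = -92.0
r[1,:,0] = [-75.0, 97.0, 50.0]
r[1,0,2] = 82.0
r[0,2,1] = 29.0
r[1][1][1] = -61.0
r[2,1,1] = 10.0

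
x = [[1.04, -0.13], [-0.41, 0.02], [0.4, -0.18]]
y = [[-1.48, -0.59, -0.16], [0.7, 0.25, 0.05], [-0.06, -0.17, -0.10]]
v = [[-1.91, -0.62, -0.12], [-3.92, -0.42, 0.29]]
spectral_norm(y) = 1.77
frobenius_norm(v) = 4.44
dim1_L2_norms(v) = [2.01, 3.95]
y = x @ v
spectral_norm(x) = 1.20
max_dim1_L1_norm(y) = 2.23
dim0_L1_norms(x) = [1.85, 0.33]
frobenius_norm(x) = 1.21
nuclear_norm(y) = 1.94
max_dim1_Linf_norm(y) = 1.48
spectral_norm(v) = 4.41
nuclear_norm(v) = 4.85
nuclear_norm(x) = 1.33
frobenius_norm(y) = 1.78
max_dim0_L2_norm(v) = 4.36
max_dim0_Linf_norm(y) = 1.48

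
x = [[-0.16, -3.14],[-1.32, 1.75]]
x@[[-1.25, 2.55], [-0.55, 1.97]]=[[1.93, -6.59], [0.69, 0.08]]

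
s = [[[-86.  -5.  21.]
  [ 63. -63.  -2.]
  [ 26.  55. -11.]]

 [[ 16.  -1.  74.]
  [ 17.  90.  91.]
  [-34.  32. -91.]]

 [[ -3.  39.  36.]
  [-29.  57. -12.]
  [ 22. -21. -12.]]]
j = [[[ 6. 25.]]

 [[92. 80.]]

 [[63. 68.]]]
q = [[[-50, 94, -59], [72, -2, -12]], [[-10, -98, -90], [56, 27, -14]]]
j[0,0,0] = 6.0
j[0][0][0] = 6.0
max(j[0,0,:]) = 25.0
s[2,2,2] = -12.0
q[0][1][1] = -2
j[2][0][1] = 68.0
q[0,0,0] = -50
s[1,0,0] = 16.0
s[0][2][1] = 55.0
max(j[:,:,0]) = 92.0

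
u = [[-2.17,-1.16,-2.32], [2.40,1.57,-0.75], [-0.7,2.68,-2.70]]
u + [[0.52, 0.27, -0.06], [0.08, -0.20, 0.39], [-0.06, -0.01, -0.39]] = [[-1.65, -0.89, -2.38],[2.48, 1.37, -0.36],[-0.76, 2.67, -3.09]]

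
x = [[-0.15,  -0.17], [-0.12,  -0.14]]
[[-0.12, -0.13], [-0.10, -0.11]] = x@ [[0.89,-0.05], [-0.05,0.83]]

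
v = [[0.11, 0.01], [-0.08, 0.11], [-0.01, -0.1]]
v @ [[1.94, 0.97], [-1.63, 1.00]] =[[0.2, 0.12],[-0.33, 0.03],[0.14, -0.11]]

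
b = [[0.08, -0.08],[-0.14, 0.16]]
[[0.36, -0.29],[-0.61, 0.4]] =b @ [[5.51, -8.90],[1.03, -5.29]]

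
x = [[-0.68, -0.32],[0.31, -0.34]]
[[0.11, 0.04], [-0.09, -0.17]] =x @ [[-0.2, -0.21], [0.08, 0.32]]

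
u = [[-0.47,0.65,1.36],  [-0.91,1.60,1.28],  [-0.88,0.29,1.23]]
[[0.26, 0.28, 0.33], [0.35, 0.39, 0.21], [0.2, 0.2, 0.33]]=u @ [[0.01, 0.01, 0.00], [0.11, 0.14, -0.1], [0.14, 0.14, 0.29]]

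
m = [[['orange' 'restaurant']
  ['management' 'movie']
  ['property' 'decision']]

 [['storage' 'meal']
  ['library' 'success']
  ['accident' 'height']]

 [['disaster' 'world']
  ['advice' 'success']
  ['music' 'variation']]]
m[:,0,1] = ['restaurant', 'meal', 'world']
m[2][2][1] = 'variation'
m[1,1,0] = 'library'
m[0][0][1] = 'restaurant'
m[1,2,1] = 'height'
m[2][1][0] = 'advice'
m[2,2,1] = 'variation'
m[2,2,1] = 'variation'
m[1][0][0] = 'storage'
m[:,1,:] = [['management', 'movie'], ['library', 'success'], ['advice', 'success']]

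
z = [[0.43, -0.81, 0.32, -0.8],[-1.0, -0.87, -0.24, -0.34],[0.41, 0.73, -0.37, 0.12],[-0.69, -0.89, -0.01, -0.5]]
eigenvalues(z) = [-1.87, 0.98, -0.09, -0.32]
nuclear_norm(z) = 3.72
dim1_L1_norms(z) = [2.36, 2.45, 1.63, 2.09]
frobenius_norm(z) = 2.43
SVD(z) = [[0.36, -0.89, -0.21, -0.2],[0.61, 0.45, -0.32, -0.57],[-0.4, 0.03, -0.91, 0.11],[0.58, 0.1, -0.16, 0.79]] @ diag([2.1007290487887698, 1.1311582334061985, 0.4344152790892311, 0.052932786307004]) @ [[-0.49,-0.78,0.05,-0.4], [-0.78,0.23,-0.36,0.45], [-0.09,-0.18,0.8,0.57], [-0.38,0.56,0.48,-0.56]]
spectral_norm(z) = 2.10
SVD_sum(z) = [[-0.37, -0.59, 0.04, -0.3], [-0.63, -1.00, 0.07, -0.51], [0.41, 0.65, -0.04, 0.33], [-0.6, -0.95, 0.06, -0.49]] + [[0.78, -0.24, 0.36, -0.45], [-0.40, 0.12, -0.18, 0.23], [-0.03, 0.01, -0.01, 0.02], [-0.08, 0.03, -0.04, 0.05]] + [[0.01,0.02,-0.07,-0.05],  [0.01,0.02,-0.11,-0.08],  [0.04,0.07,-0.32,-0.22],  [0.01,0.01,-0.05,-0.04]] + [[0.0, -0.01, -0.01, 0.01], [0.01, -0.02, -0.01, 0.02], [-0.00, 0.00, 0.00, -0.0], [-0.02, 0.02, 0.02, -0.02]]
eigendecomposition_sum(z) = [[-0.45, -0.74, -0.03, -0.44],[-0.54, -0.88, -0.03, -0.53],[0.43, 0.71, 0.02, 0.42],[-0.57, -0.94, -0.03, -0.56]] + [[0.86, -0.08, 0.22, -0.43], [-0.44, 0.04, -0.11, 0.22], [0.01, -0.0, 0.00, -0.01], [-0.14, 0.01, -0.04, 0.07]] + [[0.01, 0.04, -0.02, -0.06],[-0.01, -0.05, 0.03, 0.08],[-0.02, -0.06, 0.03, 0.09],[0.01, 0.05, -0.03, -0.08]] + [[0.0, -0.03, 0.14, 0.13], [-0.00, 0.02, -0.12, -0.11], [-0.01, 0.08, -0.43, -0.39], [0.0, -0.02, 0.08, 0.08]]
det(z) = -0.05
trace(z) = -1.31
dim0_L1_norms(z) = [2.53, 3.3, 0.94, 1.76]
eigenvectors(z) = [[0.45, 0.88, -0.36, -0.3], [0.54, -0.45, 0.51, 0.26], [-0.43, 0.01, 0.59, 0.90], [0.57, -0.14, -0.52, -0.18]]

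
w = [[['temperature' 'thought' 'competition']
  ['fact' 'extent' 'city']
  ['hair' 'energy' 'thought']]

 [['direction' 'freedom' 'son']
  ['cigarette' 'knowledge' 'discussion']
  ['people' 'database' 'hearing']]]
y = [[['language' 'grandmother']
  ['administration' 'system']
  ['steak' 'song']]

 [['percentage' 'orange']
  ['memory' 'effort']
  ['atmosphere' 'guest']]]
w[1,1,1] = 'knowledge'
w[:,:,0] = [['temperature', 'fact', 'hair'], ['direction', 'cigarette', 'people']]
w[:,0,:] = [['temperature', 'thought', 'competition'], ['direction', 'freedom', 'son']]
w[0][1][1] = 'extent'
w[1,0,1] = 'freedom'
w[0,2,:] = ['hair', 'energy', 'thought']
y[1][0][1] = 'orange'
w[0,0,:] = ['temperature', 'thought', 'competition']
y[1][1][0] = 'memory'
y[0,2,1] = 'song'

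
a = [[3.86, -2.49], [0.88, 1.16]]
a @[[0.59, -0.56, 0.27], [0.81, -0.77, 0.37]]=[[0.26, -0.24, 0.12], [1.46, -1.39, 0.67]]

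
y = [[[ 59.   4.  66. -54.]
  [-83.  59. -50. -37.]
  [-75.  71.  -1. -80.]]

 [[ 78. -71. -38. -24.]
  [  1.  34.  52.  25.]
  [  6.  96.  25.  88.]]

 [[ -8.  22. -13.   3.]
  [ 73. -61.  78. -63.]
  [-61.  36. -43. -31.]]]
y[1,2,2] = 25.0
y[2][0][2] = -13.0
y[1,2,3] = 88.0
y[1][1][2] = 52.0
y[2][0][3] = 3.0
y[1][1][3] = 25.0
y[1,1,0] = 1.0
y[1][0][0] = 78.0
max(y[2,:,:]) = 78.0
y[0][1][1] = 59.0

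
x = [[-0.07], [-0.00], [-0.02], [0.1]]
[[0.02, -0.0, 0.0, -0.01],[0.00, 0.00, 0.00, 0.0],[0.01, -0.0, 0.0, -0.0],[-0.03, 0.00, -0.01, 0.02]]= x @ [[-0.27, 0.03, -0.07, 0.16]]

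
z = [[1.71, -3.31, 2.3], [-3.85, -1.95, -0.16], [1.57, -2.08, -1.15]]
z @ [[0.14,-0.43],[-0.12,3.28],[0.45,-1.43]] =[[1.67, -14.88], [-0.38, -4.51], [-0.05, -5.85]]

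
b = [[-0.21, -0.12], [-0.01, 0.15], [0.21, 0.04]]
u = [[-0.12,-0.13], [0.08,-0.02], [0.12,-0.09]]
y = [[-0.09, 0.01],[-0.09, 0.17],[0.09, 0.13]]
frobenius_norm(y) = 0.26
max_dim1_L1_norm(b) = 0.33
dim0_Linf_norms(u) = [0.12, 0.13]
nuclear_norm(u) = 0.35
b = y + u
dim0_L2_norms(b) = [0.3, 0.2]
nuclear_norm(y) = 0.37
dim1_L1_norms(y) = [0.1, 0.26, 0.22]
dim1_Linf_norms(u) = [0.13, 0.08, 0.12]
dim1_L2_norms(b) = [0.24, 0.15, 0.21]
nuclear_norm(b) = 0.47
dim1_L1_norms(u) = [0.25, 0.1, 0.21]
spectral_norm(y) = 0.22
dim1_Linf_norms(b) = [0.21, 0.15, 0.21]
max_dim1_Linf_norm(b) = 0.21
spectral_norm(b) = 0.32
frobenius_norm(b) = 0.36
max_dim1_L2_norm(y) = 0.19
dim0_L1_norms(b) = [0.43, 0.31]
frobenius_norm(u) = 0.25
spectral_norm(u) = 0.19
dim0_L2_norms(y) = [0.16, 0.21]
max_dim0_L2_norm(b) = 0.3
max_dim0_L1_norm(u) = 0.32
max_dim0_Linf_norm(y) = 0.17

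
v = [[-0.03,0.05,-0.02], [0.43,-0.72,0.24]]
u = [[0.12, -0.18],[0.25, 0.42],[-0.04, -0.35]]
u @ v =[[-0.08, 0.14, -0.05],[0.17, -0.29, 0.1],[-0.15, 0.25, -0.08]]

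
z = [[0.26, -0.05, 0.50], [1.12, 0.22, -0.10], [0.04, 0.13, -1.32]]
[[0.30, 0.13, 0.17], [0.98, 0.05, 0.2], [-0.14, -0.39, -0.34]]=z @[[0.90, -0.07, 0.13], [-0.07, 0.75, 0.37], [0.13, 0.37, 0.30]]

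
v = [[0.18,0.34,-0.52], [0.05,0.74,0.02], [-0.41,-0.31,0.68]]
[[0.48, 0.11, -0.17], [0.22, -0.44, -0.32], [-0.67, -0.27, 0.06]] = v @ [[0.45, 0.23, 0.57], [0.28, -0.6, -0.48], [-0.59, -0.53, 0.21]]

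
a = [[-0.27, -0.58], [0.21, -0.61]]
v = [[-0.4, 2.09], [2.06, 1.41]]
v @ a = [[0.55, -1.04], [-0.26, -2.05]]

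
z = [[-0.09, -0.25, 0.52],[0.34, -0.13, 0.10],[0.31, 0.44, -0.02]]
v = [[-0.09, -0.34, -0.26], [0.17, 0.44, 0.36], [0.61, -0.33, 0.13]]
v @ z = [[-0.19, -0.05, -0.08], [0.25, 0.06, 0.13], [-0.13, -0.05, 0.28]]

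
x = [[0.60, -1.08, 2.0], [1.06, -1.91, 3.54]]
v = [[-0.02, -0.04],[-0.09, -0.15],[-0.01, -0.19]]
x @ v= [[0.07, -0.24], [0.12, -0.43]]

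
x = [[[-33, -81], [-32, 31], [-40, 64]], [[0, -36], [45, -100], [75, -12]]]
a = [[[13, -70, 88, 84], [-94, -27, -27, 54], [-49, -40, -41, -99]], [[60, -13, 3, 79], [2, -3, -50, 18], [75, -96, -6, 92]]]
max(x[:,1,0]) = 45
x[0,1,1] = 31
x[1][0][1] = -36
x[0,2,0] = -40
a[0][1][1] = -27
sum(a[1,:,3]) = 189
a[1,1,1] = -3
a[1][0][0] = 60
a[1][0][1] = -13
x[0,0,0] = -33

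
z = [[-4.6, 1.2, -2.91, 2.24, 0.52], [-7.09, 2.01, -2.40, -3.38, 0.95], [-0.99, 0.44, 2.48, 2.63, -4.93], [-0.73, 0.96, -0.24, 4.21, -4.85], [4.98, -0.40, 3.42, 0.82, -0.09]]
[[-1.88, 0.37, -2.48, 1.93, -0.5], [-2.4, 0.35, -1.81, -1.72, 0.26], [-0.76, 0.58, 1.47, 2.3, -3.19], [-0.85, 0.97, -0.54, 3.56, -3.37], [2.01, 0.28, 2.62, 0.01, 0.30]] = z @ [[0.38, 0.09, 0.06, -0.05, 0.09], [0.09, 0.61, 0.01, 0.05, -0.05], [0.06, 0.01, 0.7, -0.08, -0.00], [-0.05, 0.05, -0.08, 0.66, -0.14], [0.09, -0.05, -0.00, -0.14, 0.55]]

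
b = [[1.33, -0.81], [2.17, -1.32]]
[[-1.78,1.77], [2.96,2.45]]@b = [[1.47, -0.89], [9.25, -5.63]]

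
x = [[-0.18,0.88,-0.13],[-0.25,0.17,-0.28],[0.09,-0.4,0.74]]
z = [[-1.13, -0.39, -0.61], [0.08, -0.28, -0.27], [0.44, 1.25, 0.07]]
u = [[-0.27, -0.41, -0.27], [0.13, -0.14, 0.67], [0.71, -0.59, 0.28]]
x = z @ u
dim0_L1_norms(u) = [1.11, 1.14, 1.22]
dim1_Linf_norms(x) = [0.88, 0.28, 0.74]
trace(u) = -0.13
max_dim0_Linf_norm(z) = 1.25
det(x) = 0.13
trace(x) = 0.73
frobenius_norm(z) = 1.93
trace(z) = -1.34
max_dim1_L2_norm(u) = 0.96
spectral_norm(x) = 1.16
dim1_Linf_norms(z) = [1.13, 0.28, 1.25]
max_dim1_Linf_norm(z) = 1.25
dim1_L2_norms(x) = [0.91, 0.41, 0.85]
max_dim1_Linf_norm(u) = 0.71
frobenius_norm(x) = 1.31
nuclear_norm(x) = 1.92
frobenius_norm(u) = 1.32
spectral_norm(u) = 1.07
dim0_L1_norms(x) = [0.52, 1.45, 1.15]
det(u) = -0.28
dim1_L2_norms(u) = [0.56, 0.7, 0.96]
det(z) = -0.45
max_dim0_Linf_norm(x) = 0.88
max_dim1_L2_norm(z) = 1.34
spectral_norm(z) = 1.69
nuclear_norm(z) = 2.87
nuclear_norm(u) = 2.12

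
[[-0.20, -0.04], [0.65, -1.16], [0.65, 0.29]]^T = [[-0.2,0.65,0.65], [-0.04,-1.16,0.29]]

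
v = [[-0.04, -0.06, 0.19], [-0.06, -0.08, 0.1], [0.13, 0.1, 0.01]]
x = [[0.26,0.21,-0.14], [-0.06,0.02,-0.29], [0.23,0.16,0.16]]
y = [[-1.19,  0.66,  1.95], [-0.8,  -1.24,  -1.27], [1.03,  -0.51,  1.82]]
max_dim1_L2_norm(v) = 0.2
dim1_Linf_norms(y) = [1.95, 1.27, 1.82]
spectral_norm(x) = 0.44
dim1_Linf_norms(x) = [0.26, 0.29, 0.23]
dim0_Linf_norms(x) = [0.26, 0.21, 0.29]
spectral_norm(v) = 0.26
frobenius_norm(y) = 3.75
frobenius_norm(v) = 0.30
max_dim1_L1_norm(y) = 3.8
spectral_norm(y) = 3.05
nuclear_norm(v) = 0.42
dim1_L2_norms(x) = [0.36, 0.3, 0.32]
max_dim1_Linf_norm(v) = 0.19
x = y @ v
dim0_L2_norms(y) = [1.77, 1.49, 2.95]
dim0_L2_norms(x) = [0.35, 0.26, 0.36]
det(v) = 0.00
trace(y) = -0.61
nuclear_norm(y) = 6.09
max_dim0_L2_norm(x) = 0.36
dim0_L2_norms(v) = [0.15, 0.14, 0.21]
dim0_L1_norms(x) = [0.55, 0.39, 0.59]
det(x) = 0.00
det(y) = 6.84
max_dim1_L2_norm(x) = 0.36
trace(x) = 0.44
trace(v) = -0.11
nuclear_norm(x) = 0.82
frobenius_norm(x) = 0.57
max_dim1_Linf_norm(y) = 1.95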